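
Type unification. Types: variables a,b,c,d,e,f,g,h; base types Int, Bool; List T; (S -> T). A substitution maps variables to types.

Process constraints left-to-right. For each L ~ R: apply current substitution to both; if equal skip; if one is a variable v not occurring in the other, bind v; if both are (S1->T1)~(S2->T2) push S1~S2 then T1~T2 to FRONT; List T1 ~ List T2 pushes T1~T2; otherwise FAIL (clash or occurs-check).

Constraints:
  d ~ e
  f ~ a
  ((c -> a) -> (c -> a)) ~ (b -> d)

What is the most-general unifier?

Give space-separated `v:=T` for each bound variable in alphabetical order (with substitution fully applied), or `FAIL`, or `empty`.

Answer: b:=(c -> a) d:=(c -> a) e:=(c -> a) f:=a

Derivation:
step 1: unify d ~ e  [subst: {-} | 2 pending]
  bind d := e
step 2: unify f ~ a  [subst: {d:=e} | 1 pending]
  bind f := a
step 3: unify ((c -> a) -> (c -> a)) ~ (b -> e)  [subst: {d:=e, f:=a} | 0 pending]
  -> decompose arrow: push (c -> a)~b, (c -> a)~e
step 4: unify (c -> a) ~ b  [subst: {d:=e, f:=a} | 1 pending]
  bind b := (c -> a)
step 5: unify (c -> a) ~ e  [subst: {d:=e, f:=a, b:=(c -> a)} | 0 pending]
  bind e := (c -> a)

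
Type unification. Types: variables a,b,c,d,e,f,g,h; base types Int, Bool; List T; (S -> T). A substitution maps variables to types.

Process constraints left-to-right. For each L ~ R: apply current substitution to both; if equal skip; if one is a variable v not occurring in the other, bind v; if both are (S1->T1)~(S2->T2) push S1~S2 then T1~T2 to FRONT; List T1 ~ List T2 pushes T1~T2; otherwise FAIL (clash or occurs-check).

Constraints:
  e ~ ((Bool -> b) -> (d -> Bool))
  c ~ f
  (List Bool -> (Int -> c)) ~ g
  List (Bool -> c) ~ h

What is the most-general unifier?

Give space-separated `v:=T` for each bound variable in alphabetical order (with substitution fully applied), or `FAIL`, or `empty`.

step 1: unify e ~ ((Bool -> b) -> (d -> Bool))  [subst: {-} | 3 pending]
  bind e := ((Bool -> b) -> (d -> Bool))
step 2: unify c ~ f  [subst: {e:=((Bool -> b) -> (d -> Bool))} | 2 pending]
  bind c := f
step 3: unify (List Bool -> (Int -> f)) ~ g  [subst: {e:=((Bool -> b) -> (d -> Bool)), c:=f} | 1 pending]
  bind g := (List Bool -> (Int -> f))
step 4: unify List (Bool -> f) ~ h  [subst: {e:=((Bool -> b) -> (d -> Bool)), c:=f, g:=(List Bool -> (Int -> f))} | 0 pending]
  bind h := List (Bool -> f)

Answer: c:=f e:=((Bool -> b) -> (d -> Bool)) g:=(List Bool -> (Int -> f)) h:=List (Bool -> f)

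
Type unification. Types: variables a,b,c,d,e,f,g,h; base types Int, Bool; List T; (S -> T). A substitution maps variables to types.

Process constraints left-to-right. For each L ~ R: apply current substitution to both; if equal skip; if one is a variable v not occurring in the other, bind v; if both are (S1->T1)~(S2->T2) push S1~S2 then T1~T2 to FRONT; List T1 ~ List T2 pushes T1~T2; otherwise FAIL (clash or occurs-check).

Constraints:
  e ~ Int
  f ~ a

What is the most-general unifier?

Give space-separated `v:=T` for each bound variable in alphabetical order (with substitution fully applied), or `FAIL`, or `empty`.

step 1: unify e ~ Int  [subst: {-} | 1 pending]
  bind e := Int
step 2: unify f ~ a  [subst: {e:=Int} | 0 pending]
  bind f := a

Answer: e:=Int f:=a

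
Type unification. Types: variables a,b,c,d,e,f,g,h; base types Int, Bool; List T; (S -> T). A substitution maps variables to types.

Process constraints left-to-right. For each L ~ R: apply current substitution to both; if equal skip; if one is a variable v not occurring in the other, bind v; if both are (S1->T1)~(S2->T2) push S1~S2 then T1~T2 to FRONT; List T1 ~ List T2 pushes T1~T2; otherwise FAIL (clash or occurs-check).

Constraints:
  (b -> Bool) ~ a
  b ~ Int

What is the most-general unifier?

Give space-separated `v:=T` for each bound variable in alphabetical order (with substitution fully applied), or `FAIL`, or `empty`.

Answer: a:=(Int -> Bool) b:=Int

Derivation:
step 1: unify (b -> Bool) ~ a  [subst: {-} | 1 pending]
  bind a := (b -> Bool)
step 2: unify b ~ Int  [subst: {a:=(b -> Bool)} | 0 pending]
  bind b := Int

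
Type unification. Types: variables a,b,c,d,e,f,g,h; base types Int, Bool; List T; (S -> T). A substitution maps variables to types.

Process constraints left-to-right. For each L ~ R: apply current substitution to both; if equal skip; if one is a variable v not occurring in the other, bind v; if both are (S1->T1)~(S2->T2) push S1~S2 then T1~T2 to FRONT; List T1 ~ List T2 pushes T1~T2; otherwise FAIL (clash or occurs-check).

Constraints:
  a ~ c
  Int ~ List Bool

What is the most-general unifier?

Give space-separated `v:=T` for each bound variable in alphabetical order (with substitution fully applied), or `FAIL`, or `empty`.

step 1: unify a ~ c  [subst: {-} | 1 pending]
  bind a := c
step 2: unify Int ~ List Bool  [subst: {a:=c} | 0 pending]
  clash: Int vs List Bool

Answer: FAIL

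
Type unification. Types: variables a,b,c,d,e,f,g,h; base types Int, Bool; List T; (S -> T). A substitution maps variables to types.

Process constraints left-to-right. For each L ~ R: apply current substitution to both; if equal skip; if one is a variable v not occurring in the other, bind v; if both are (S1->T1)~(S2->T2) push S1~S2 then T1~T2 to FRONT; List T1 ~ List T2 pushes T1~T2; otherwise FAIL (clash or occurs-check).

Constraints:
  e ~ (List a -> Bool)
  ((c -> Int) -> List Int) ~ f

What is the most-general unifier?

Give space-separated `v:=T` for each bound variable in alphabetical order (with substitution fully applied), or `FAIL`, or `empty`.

step 1: unify e ~ (List a -> Bool)  [subst: {-} | 1 pending]
  bind e := (List a -> Bool)
step 2: unify ((c -> Int) -> List Int) ~ f  [subst: {e:=(List a -> Bool)} | 0 pending]
  bind f := ((c -> Int) -> List Int)

Answer: e:=(List a -> Bool) f:=((c -> Int) -> List Int)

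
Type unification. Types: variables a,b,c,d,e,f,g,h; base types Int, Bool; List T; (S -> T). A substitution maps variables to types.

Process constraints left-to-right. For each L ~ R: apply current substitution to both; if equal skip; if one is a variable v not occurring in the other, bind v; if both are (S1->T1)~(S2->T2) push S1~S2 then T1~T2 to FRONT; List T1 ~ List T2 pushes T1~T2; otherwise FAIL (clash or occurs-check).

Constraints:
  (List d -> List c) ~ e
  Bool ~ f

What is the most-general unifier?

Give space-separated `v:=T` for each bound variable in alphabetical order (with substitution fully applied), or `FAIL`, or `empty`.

Answer: e:=(List d -> List c) f:=Bool

Derivation:
step 1: unify (List d -> List c) ~ e  [subst: {-} | 1 pending]
  bind e := (List d -> List c)
step 2: unify Bool ~ f  [subst: {e:=(List d -> List c)} | 0 pending]
  bind f := Bool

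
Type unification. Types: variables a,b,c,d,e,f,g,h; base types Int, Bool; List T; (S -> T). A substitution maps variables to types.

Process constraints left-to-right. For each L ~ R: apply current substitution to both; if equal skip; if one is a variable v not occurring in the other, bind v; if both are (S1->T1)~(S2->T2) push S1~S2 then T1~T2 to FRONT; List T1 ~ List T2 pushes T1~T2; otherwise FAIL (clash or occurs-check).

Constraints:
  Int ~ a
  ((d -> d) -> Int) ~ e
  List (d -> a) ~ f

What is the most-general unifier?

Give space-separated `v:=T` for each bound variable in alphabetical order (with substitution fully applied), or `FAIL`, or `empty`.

Answer: a:=Int e:=((d -> d) -> Int) f:=List (d -> Int)

Derivation:
step 1: unify Int ~ a  [subst: {-} | 2 pending]
  bind a := Int
step 2: unify ((d -> d) -> Int) ~ e  [subst: {a:=Int} | 1 pending]
  bind e := ((d -> d) -> Int)
step 3: unify List (d -> Int) ~ f  [subst: {a:=Int, e:=((d -> d) -> Int)} | 0 pending]
  bind f := List (d -> Int)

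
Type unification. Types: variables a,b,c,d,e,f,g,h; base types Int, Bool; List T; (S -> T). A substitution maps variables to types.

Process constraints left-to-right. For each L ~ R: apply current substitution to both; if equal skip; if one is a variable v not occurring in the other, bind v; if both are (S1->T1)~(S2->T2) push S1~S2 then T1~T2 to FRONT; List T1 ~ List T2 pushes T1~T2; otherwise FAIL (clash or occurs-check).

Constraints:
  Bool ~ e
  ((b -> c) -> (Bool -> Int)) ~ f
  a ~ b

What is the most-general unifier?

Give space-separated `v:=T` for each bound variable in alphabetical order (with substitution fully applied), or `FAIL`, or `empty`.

step 1: unify Bool ~ e  [subst: {-} | 2 pending]
  bind e := Bool
step 2: unify ((b -> c) -> (Bool -> Int)) ~ f  [subst: {e:=Bool} | 1 pending]
  bind f := ((b -> c) -> (Bool -> Int))
step 3: unify a ~ b  [subst: {e:=Bool, f:=((b -> c) -> (Bool -> Int))} | 0 pending]
  bind a := b

Answer: a:=b e:=Bool f:=((b -> c) -> (Bool -> Int))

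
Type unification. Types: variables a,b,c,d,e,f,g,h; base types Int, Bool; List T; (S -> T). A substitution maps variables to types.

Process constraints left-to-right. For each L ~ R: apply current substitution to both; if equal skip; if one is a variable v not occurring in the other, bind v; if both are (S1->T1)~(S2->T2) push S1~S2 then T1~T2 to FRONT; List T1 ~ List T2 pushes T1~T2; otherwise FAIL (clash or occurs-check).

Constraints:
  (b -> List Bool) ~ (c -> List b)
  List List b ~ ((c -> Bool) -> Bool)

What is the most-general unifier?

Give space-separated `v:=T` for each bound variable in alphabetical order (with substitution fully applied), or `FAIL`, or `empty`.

step 1: unify (b -> List Bool) ~ (c -> List b)  [subst: {-} | 1 pending]
  -> decompose arrow: push b~c, List Bool~List b
step 2: unify b ~ c  [subst: {-} | 2 pending]
  bind b := c
step 3: unify List Bool ~ List c  [subst: {b:=c} | 1 pending]
  -> decompose List: push Bool~c
step 4: unify Bool ~ c  [subst: {b:=c} | 1 pending]
  bind c := Bool
step 5: unify List List Bool ~ ((Bool -> Bool) -> Bool)  [subst: {b:=c, c:=Bool} | 0 pending]
  clash: List List Bool vs ((Bool -> Bool) -> Bool)

Answer: FAIL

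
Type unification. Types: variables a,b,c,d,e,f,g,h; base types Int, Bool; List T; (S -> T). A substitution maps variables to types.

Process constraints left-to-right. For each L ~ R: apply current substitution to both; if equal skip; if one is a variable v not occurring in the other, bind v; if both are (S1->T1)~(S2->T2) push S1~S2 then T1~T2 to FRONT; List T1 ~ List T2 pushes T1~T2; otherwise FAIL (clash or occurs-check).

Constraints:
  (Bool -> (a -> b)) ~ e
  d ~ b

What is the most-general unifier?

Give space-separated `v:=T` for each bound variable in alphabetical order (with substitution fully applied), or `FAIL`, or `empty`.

Answer: d:=b e:=(Bool -> (a -> b))

Derivation:
step 1: unify (Bool -> (a -> b)) ~ e  [subst: {-} | 1 pending]
  bind e := (Bool -> (a -> b))
step 2: unify d ~ b  [subst: {e:=(Bool -> (a -> b))} | 0 pending]
  bind d := b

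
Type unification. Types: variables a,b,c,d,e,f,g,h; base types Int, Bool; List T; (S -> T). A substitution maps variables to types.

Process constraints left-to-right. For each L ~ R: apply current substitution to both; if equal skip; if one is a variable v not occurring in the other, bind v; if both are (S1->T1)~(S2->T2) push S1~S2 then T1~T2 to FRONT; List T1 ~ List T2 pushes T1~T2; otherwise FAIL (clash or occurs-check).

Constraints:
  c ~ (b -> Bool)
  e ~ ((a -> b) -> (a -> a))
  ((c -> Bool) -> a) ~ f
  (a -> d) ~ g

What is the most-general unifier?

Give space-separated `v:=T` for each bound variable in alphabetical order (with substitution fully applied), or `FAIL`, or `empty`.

step 1: unify c ~ (b -> Bool)  [subst: {-} | 3 pending]
  bind c := (b -> Bool)
step 2: unify e ~ ((a -> b) -> (a -> a))  [subst: {c:=(b -> Bool)} | 2 pending]
  bind e := ((a -> b) -> (a -> a))
step 3: unify (((b -> Bool) -> Bool) -> a) ~ f  [subst: {c:=(b -> Bool), e:=((a -> b) -> (a -> a))} | 1 pending]
  bind f := (((b -> Bool) -> Bool) -> a)
step 4: unify (a -> d) ~ g  [subst: {c:=(b -> Bool), e:=((a -> b) -> (a -> a)), f:=(((b -> Bool) -> Bool) -> a)} | 0 pending]
  bind g := (a -> d)

Answer: c:=(b -> Bool) e:=((a -> b) -> (a -> a)) f:=(((b -> Bool) -> Bool) -> a) g:=(a -> d)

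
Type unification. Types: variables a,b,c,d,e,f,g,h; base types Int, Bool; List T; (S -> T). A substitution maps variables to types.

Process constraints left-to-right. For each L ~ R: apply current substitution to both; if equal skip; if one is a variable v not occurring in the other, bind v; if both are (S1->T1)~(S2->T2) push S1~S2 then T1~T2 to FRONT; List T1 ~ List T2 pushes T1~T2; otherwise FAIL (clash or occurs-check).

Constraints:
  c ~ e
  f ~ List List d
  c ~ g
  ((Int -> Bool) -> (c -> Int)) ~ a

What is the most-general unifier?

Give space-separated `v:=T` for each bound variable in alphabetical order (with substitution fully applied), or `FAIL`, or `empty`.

step 1: unify c ~ e  [subst: {-} | 3 pending]
  bind c := e
step 2: unify f ~ List List d  [subst: {c:=e} | 2 pending]
  bind f := List List d
step 3: unify e ~ g  [subst: {c:=e, f:=List List d} | 1 pending]
  bind e := g
step 4: unify ((Int -> Bool) -> (g -> Int)) ~ a  [subst: {c:=e, f:=List List d, e:=g} | 0 pending]
  bind a := ((Int -> Bool) -> (g -> Int))

Answer: a:=((Int -> Bool) -> (g -> Int)) c:=g e:=g f:=List List d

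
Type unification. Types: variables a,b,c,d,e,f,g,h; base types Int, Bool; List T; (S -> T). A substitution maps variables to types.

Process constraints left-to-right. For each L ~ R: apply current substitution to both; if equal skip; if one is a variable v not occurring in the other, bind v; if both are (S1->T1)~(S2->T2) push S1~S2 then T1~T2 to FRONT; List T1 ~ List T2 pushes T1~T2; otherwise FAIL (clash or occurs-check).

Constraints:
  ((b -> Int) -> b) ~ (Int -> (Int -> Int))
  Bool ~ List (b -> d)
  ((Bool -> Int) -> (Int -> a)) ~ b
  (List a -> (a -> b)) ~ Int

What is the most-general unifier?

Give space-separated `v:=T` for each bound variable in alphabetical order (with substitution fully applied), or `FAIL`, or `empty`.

step 1: unify ((b -> Int) -> b) ~ (Int -> (Int -> Int))  [subst: {-} | 3 pending]
  -> decompose arrow: push (b -> Int)~Int, b~(Int -> Int)
step 2: unify (b -> Int) ~ Int  [subst: {-} | 4 pending]
  clash: (b -> Int) vs Int

Answer: FAIL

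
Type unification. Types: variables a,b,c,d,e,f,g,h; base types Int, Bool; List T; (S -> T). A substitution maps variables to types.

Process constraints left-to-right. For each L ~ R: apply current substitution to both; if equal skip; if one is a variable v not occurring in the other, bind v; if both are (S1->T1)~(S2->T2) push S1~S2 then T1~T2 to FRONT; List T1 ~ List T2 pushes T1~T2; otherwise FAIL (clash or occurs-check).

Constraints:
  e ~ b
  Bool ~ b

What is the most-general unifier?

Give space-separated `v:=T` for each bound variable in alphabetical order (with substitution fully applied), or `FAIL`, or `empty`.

Answer: b:=Bool e:=Bool

Derivation:
step 1: unify e ~ b  [subst: {-} | 1 pending]
  bind e := b
step 2: unify Bool ~ b  [subst: {e:=b} | 0 pending]
  bind b := Bool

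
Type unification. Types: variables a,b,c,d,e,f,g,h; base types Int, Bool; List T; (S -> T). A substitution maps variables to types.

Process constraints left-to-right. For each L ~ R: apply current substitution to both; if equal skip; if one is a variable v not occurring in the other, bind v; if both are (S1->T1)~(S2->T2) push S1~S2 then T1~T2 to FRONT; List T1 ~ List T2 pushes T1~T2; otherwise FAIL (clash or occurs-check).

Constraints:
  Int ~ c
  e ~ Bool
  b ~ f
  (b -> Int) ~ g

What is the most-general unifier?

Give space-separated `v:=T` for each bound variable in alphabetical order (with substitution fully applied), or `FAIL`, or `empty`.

step 1: unify Int ~ c  [subst: {-} | 3 pending]
  bind c := Int
step 2: unify e ~ Bool  [subst: {c:=Int} | 2 pending]
  bind e := Bool
step 3: unify b ~ f  [subst: {c:=Int, e:=Bool} | 1 pending]
  bind b := f
step 4: unify (f -> Int) ~ g  [subst: {c:=Int, e:=Bool, b:=f} | 0 pending]
  bind g := (f -> Int)

Answer: b:=f c:=Int e:=Bool g:=(f -> Int)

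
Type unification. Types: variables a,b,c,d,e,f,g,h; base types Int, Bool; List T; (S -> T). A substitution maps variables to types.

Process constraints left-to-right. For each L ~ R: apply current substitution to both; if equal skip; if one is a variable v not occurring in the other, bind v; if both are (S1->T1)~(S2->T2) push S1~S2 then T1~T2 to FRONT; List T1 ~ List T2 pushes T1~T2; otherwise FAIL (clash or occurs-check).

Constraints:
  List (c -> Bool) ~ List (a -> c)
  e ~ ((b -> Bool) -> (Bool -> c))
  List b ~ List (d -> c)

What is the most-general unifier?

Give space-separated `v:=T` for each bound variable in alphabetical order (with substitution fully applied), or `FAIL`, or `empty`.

step 1: unify List (c -> Bool) ~ List (a -> c)  [subst: {-} | 2 pending]
  -> decompose List: push (c -> Bool)~(a -> c)
step 2: unify (c -> Bool) ~ (a -> c)  [subst: {-} | 2 pending]
  -> decompose arrow: push c~a, Bool~c
step 3: unify c ~ a  [subst: {-} | 3 pending]
  bind c := a
step 4: unify Bool ~ a  [subst: {c:=a} | 2 pending]
  bind a := Bool
step 5: unify e ~ ((b -> Bool) -> (Bool -> Bool))  [subst: {c:=a, a:=Bool} | 1 pending]
  bind e := ((b -> Bool) -> (Bool -> Bool))
step 6: unify List b ~ List (d -> Bool)  [subst: {c:=a, a:=Bool, e:=((b -> Bool) -> (Bool -> Bool))} | 0 pending]
  -> decompose List: push b~(d -> Bool)
step 7: unify b ~ (d -> Bool)  [subst: {c:=a, a:=Bool, e:=((b -> Bool) -> (Bool -> Bool))} | 0 pending]
  bind b := (d -> Bool)

Answer: a:=Bool b:=(d -> Bool) c:=Bool e:=(((d -> Bool) -> Bool) -> (Bool -> Bool))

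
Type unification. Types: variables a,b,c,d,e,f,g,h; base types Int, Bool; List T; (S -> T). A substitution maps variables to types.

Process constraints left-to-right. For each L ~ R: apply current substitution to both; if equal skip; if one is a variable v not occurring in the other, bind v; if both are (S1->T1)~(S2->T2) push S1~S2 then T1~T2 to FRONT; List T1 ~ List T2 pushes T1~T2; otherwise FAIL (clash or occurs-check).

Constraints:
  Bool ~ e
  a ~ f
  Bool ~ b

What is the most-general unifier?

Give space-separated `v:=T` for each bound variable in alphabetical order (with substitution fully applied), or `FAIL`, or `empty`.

step 1: unify Bool ~ e  [subst: {-} | 2 pending]
  bind e := Bool
step 2: unify a ~ f  [subst: {e:=Bool} | 1 pending]
  bind a := f
step 3: unify Bool ~ b  [subst: {e:=Bool, a:=f} | 0 pending]
  bind b := Bool

Answer: a:=f b:=Bool e:=Bool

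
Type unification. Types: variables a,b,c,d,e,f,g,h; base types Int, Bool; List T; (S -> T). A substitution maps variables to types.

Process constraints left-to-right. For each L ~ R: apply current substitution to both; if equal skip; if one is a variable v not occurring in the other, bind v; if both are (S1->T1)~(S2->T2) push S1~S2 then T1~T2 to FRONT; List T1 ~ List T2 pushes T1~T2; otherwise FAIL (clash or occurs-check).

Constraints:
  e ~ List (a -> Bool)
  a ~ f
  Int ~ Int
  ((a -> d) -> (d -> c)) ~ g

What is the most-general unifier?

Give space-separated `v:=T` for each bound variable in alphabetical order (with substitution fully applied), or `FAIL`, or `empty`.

step 1: unify e ~ List (a -> Bool)  [subst: {-} | 3 pending]
  bind e := List (a -> Bool)
step 2: unify a ~ f  [subst: {e:=List (a -> Bool)} | 2 pending]
  bind a := f
step 3: unify Int ~ Int  [subst: {e:=List (a -> Bool), a:=f} | 1 pending]
  -> identical, skip
step 4: unify ((f -> d) -> (d -> c)) ~ g  [subst: {e:=List (a -> Bool), a:=f} | 0 pending]
  bind g := ((f -> d) -> (d -> c))

Answer: a:=f e:=List (f -> Bool) g:=((f -> d) -> (d -> c))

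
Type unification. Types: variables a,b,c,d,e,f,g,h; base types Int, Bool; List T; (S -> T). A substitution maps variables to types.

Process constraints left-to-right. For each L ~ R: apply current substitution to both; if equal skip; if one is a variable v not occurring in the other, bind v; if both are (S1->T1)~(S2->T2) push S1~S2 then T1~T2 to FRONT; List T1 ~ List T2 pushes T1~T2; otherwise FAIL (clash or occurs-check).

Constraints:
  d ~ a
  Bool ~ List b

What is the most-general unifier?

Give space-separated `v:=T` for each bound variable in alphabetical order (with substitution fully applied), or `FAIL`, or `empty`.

step 1: unify d ~ a  [subst: {-} | 1 pending]
  bind d := a
step 2: unify Bool ~ List b  [subst: {d:=a} | 0 pending]
  clash: Bool vs List b

Answer: FAIL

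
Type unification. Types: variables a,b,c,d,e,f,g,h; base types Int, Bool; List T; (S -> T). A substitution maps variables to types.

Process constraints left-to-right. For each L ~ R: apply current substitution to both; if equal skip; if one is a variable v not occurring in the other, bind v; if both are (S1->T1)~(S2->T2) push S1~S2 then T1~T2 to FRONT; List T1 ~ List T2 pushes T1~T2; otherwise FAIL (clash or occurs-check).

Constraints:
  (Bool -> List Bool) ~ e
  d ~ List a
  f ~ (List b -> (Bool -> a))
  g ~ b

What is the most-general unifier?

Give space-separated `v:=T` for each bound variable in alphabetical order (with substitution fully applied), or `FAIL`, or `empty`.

step 1: unify (Bool -> List Bool) ~ e  [subst: {-} | 3 pending]
  bind e := (Bool -> List Bool)
step 2: unify d ~ List a  [subst: {e:=(Bool -> List Bool)} | 2 pending]
  bind d := List a
step 3: unify f ~ (List b -> (Bool -> a))  [subst: {e:=(Bool -> List Bool), d:=List a} | 1 pending]
  bind f := (List b -> (Bool -> a))
step 4: unify g ~ b  [subst: {e:=(Bool -> List Bool), d:=List a, f:=(List b -> (Bool -> a))} | 0 pending]
  bind g := b

Answer: d:=List a e:=(Bool -> List Bool) f:=(List b -> (Bool -> a)) g:=b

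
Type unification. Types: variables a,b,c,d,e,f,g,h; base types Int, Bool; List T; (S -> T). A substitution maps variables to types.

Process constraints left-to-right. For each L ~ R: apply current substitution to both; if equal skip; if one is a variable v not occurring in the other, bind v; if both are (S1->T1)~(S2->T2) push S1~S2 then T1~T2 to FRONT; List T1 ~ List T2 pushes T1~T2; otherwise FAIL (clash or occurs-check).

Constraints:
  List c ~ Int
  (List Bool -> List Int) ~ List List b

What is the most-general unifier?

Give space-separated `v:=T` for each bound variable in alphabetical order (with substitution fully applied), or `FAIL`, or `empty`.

Answer: FAIL

Derivation:
step 1: unify List c ~ Int  [subst: {-} | 1 pending]
  clash: List c vs Int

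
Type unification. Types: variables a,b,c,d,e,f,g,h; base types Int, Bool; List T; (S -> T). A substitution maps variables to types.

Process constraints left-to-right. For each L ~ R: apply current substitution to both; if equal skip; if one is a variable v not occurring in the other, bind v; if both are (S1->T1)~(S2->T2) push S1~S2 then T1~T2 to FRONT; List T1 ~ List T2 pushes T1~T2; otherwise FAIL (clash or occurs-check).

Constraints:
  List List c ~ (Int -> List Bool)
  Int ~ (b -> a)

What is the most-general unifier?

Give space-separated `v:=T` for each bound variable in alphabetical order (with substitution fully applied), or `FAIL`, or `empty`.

step 1: unify List List c ~ (Int -> List Bool)  [subst: {-} | 1 pending]
  clash: List List c vs (Int -> List Bool)

Answer: FAIL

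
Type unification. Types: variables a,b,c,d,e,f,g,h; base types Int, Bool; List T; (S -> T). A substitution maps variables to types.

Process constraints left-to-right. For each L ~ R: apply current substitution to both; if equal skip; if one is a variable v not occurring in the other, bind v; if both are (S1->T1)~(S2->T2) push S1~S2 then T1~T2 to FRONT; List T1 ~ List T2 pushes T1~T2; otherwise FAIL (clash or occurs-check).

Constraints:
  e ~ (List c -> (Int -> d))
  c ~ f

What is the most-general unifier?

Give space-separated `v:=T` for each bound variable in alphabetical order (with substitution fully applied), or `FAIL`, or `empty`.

Answer: c:=f e:=(List f -> (Int -> d))

Derivation:
step 1: unify e ~ (List c -> (Int -> d))  [subst: {-} | 1 pending]
  bind e := (List c -> (Int -> d))
step 2: unify c ~ f  [subst: {e:=(List c -> (Int -> d))} | 0 pending]
  bind c := f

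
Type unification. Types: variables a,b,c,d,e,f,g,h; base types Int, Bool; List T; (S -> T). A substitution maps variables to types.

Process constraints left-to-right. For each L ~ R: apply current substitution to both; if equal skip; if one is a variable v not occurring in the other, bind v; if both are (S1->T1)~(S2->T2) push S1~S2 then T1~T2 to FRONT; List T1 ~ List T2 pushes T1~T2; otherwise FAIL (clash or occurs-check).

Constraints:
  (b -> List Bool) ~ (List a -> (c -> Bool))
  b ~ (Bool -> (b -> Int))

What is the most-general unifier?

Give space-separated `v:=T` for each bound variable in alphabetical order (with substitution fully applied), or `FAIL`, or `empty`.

step 1: unify (b -> List Bool) ~ (List a -> (c -> Bool))  [subst: {-} | 1 pending]
  -> decompose arrow: push b~List a, List Bool~(c -> Bool)
step 2: unify b ~ List a  [subst: {-} | 2 pending]
  bind b := List a
step 3: unify List Bool ~ (c -> Bool)  [subst: {b:=List a} | 1 pending]
  clash: List Bool vs (c -> Bool)

Answer: FAIL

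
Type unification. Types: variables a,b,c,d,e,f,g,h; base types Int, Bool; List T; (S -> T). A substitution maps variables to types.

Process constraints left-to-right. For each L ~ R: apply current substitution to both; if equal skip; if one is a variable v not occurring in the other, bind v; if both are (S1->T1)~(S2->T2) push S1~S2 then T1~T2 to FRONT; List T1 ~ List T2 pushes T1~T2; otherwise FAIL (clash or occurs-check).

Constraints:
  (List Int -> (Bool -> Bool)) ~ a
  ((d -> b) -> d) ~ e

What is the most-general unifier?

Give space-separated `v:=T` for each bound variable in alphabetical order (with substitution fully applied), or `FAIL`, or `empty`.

step 1: unify (List Int -> (Bool -> Bool)) ~ a  [subst: {-} | 1 pending]
  bind a := (List Int -> (Bool -> Bool))
step 2: unify ((d -> b) -> d) ~ e  [subst: {a:=(List Int -> (Bool -> Bool))} | 0 pending]
  bind e := ((d -> b) -> d)

Answer: a:=(List Int -> (Bool -> Bool)) e:=((d -> b) -> d)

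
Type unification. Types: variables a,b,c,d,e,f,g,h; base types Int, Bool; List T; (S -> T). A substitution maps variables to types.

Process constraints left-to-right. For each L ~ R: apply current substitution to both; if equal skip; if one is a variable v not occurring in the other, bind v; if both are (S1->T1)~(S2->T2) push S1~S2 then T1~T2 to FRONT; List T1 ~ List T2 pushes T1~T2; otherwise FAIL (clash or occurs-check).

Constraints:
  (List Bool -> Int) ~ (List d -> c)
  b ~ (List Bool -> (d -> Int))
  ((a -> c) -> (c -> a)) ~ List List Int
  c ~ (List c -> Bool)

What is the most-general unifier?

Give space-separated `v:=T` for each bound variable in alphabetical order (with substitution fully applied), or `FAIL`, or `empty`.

Answer: FAIL

Derivation:
step 1: unify (List Bool -> Int) ~ (List d -> c)  [subst: {-} | 3 pending]
  -> decompose arrow: push List Bool~List d, Int~c
step 2: unify List Bool ~ List d  [subst: {-} | 4 pending]
  -> decompose List: push Bool~d
step 3: unify Bool ~ d  [subst: {-} | 4 pending]
  bind d := Bool
step 4: unify Int ~ c  [subst: {d:=Bool} | 3 pending]
  bind c := Int
step 5: unify b ~ (List Bool -> (Bool -> Int))  [subst: {d:=Bool, c:=Int} | 2 pending]
  bind b := (List Bool -> (Bool -> Int))
step 6: unify ((a -> Int) -> (Int -> a)) ~ List List Int  [subst: {d:=Bool, c:=Int, b:=(List Bool -> (Bool -> Int))} | 1 pending]
  clash: ((a -> Int) -> (Int -> a)) vs List List Int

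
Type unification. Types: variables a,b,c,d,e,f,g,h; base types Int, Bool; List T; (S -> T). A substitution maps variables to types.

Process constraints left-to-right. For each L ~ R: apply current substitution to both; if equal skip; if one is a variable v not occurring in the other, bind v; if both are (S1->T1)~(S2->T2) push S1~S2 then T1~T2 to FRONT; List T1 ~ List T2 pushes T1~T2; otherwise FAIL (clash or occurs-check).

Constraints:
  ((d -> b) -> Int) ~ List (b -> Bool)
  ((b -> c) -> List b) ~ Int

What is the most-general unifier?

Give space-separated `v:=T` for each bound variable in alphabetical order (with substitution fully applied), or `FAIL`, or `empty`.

Answer: FAIL

Derivation:
step 1: unify ((d -> b) -> Int) ~ List (b -> Bool)  [subst: {-} | 1 pending]
  clash: ((d -> b) -> Int) vs List (b -> Bool)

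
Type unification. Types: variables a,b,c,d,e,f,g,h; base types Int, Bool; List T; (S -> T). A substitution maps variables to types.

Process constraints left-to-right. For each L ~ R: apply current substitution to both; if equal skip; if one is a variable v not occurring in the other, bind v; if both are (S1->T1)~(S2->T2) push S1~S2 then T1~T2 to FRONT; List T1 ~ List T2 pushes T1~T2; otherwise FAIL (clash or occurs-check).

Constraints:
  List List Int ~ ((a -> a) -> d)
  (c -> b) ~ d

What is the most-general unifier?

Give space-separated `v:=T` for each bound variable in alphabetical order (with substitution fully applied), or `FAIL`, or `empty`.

step 1: unify List List Int ~ ((a -> a) -> d)  [subst: {-} | 1 pending]
  clash: List List Int vs ((a -> a) -> d)

Answer: FAIL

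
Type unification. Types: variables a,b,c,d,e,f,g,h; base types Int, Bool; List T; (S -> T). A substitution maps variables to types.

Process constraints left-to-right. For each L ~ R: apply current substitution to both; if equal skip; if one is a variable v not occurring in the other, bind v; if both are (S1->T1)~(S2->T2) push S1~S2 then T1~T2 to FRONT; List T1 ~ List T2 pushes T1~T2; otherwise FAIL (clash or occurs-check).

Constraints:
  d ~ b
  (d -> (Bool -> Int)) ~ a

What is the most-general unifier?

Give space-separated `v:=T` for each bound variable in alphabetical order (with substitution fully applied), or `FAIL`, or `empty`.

step 1: unify d ~ b  [subst: {-} | 1 pending]
  bind d := b
step 2: unify (b -> (Bool -> Int)) ~ a  [subst: {d:=b} | 0 pending]
  bind a := (b -> (Bool -> Int))

Answer: a:=(b -> (Bool -> Int)) d:=b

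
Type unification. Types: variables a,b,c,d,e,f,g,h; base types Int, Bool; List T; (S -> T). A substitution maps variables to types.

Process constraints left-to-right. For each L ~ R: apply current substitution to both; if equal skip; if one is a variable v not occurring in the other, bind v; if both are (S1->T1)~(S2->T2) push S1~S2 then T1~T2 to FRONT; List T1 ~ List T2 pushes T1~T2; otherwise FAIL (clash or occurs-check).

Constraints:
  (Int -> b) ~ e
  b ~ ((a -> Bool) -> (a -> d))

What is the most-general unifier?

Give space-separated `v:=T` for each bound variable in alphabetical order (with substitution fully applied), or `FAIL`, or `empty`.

step 1: unify (Int -> b) ~ e  [subst: {-} | 1 pending]
  bind e := (Int -> b)
step 2: unify b ~ ((a -> Bool) -> (a -> d))  [subst: {e:=(Int -> b)} | 0 pending]
  bind b := ((a -> Bool) -> (a -> d))

Answer: b:=((a -> Bool) -> (a -> d)) e:=(Int -> ((a -> Bool) -> (a -> d)))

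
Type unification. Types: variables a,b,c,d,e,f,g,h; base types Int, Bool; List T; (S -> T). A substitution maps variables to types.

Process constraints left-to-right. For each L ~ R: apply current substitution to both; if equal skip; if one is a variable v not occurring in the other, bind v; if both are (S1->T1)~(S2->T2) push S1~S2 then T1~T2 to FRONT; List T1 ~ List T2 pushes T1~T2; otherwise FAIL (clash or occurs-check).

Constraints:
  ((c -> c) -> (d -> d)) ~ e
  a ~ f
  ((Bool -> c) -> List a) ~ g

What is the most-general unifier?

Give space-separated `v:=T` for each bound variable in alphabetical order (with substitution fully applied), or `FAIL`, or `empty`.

step 1: unify ((c -> c) -> (d -> d)) ~ e  [subst: {-} | 2 pending]
  bind e := ((c -> c) -> (d -> d))
step 2: unify a ~ f  [subst: {e:=((c -> c) -> (d -> d))} | 1 pending]
  bind a := f
step 3: unify ((Bool -> c) -> List f) ~ g  [subst: {e:=((c -> c) -> (d -> d)), a:=f} | 0 pending]
  bind g := ((Bool -> c) -> List f)

Answer: a:=f e:=((c -> c) -> (d -> d)) g:=((Bool -> c) -> List f)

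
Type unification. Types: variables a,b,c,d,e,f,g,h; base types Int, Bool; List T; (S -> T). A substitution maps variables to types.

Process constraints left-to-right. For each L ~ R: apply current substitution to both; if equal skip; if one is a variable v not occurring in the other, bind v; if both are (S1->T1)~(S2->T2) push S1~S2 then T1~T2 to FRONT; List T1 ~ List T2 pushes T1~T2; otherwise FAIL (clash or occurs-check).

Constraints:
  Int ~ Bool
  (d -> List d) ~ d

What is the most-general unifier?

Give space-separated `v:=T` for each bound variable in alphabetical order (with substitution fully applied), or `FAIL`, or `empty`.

Answer: FAIL

Derivation:
step 1: unify Int ~ Bool  [subst: {-} | 1 pending]
  clash: Int vs Bool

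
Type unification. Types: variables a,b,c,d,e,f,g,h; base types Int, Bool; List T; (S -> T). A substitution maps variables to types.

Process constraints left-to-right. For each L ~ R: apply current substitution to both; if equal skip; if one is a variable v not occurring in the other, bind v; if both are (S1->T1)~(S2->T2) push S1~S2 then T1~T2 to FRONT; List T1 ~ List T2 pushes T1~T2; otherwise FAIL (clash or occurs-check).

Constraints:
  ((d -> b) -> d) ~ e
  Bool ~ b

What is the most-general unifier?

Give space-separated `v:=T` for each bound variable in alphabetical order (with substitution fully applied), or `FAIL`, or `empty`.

step 1: unify ((d -> b) -> d) ~ e  [subst: {-} | 1 pending]
  bind e := ((d -> b) -> d)
step 2: unify Bool ~ b  [subst: {e:=((d -> b) -> d)} | 0 pending]
  bind b := Bool

Answer: b:=Bool e:=((d -> Bool) -> d)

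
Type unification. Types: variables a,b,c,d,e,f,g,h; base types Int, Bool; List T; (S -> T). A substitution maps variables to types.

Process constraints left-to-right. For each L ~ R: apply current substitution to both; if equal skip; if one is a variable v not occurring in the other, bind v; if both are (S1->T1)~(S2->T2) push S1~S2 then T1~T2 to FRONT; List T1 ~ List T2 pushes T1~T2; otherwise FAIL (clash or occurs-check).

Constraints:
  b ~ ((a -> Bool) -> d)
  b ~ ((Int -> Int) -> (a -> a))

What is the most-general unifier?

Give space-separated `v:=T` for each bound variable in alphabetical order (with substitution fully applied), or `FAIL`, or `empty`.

step 1: unify b ~ ((a -> Bool) -> d)  [subst: {-} | 1 pending]
  bind b := ((a -> Bool) -> d)
step 2: unify ((a -> Bool) -> d) ~ ((Int -> Int) -> (a -> a))  [subst: {b:=((a -> Bool) -> d)} | 0 pending]
  -> decompose arrow: push (a -> Bool)~(Int -> Int), d~(a -> a)
step 3: unify (a -> Bool) ~ (Int -> Int)  [subst: {b:=((a -> Bool) -> d)} | 1 pending]
  -> decompose arrow: push a~Int, Bool~Int
step 4: unify a ~ Int  [subst: {b:=((a -> Bool) -> d)} | 2 pending]
  bind a := Int
step 5: unify Bool ~ Int  [subst: {b:=((a -> Bool) -> d), a:=Int} | 1 pending]
  clash: Bool vs Int

Answer: FAIL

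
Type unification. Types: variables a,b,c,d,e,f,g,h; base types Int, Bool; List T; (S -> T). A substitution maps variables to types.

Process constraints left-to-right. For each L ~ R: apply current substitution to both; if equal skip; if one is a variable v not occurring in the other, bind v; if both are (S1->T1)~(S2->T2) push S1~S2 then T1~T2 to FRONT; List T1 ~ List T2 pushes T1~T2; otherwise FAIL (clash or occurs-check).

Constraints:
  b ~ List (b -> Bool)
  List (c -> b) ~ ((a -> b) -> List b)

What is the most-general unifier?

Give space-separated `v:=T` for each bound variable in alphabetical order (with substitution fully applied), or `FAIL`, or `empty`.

step 1: unify b ~ List (b -> Bool)  [subst: {-} | 1 pending]
  occurs-check fail: b in List (b -> Bool)

Answer: FAIL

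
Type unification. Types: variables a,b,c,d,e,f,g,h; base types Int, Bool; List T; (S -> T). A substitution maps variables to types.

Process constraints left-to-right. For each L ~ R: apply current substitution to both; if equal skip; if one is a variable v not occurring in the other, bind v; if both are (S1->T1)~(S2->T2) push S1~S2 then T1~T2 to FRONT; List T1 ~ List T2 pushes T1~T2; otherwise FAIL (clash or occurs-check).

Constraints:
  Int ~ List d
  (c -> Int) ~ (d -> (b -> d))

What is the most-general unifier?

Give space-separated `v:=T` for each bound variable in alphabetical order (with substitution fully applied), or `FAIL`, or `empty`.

step 1: unify Int ~ List d  [subst: {-} | 1 pending]
  clash: Int vs List d

Answer: FAIL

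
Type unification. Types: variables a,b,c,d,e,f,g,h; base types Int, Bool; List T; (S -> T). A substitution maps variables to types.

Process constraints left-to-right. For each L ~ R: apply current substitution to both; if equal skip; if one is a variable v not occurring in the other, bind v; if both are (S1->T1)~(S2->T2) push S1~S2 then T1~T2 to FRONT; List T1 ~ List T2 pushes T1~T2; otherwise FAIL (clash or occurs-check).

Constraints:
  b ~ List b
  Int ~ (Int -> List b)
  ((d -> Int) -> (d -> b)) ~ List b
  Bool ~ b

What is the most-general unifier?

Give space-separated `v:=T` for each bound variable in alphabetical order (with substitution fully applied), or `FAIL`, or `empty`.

Answer: FAIL

Derivation:
step 1: unify b ~ List b  [subst: {-} | 3 pending]
  occurs-check fail: b in List b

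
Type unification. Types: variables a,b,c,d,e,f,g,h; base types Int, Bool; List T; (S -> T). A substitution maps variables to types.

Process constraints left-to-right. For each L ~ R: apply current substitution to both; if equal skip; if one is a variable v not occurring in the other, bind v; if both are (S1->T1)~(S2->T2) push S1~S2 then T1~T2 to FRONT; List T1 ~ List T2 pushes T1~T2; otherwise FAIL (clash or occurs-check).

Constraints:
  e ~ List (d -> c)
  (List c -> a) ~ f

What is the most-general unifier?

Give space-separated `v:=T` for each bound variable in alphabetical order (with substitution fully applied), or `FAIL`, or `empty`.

step 1: unify e ~ List (d -> c)  [subst: {-} | 1 pending]
  bind e := List (d -> c)
step 2: unify (List c -> a) ~ f  [subst: {e:=List (d -> c)} | 0 pending]
  bind f := (List c -> a)

Answer: e:=List (d -> c) f:=(List c -> a)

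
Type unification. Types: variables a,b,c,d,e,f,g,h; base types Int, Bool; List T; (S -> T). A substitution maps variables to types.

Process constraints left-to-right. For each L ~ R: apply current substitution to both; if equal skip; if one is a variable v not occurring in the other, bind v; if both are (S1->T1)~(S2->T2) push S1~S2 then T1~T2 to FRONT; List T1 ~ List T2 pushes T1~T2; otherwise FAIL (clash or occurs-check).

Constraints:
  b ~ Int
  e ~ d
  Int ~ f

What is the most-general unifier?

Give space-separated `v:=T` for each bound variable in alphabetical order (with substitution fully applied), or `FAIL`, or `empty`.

Answer: b:=Int e:=d f:=Int

Derivation:
step 1: unify b ~ Int  [subst: {-} | 2 pending]
  bind b := Int
step 2: unify e ~ d  [subst: {b:=Int} | 1 pending]
  bind e := d
step 3: unify Int ~ f  [subst: {b:=Int, e:=d} | 0 pending]
  bind f := Int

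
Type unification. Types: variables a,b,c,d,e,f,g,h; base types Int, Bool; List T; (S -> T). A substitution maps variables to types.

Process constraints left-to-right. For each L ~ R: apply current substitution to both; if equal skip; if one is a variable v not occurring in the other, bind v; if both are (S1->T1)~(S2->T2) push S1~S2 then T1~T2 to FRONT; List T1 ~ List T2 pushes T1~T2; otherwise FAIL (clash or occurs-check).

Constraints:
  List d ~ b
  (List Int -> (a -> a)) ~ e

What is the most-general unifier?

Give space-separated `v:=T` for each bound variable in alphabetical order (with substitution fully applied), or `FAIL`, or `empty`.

Answer: b:=List d e:=(List Int -> (a -> a))

Derivation:
step 1: unify List d ~ b  [subst: {-} | 1 pending]
  bind b := List d
step 2: unify (List Int -> (a -> a)) ~ e  [subst: {b:=List d} | 0 pending]
  bind e := (List Int -> (a -> a))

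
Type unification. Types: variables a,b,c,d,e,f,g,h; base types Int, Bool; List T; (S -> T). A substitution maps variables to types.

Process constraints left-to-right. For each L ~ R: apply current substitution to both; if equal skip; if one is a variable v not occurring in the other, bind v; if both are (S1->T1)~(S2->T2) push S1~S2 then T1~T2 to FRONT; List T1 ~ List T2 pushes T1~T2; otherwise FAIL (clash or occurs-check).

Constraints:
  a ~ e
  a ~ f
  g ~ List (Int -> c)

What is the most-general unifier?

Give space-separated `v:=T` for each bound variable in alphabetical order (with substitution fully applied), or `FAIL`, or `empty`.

Answer: a:=f e:=f g:=List (Int -> c)

Derivation:
step 1: unify a ~ e  [subst: {-} | 2 pending]
  bind a := e
step 2: unify e ~ f  [subst: {a:=e} | 1 pending]
  bind e := f
step 3: unify g ~ List (Int -> c)  [subst: {a:=e, e:=f} | 0 pending]
  bind g := List (Int -> c)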